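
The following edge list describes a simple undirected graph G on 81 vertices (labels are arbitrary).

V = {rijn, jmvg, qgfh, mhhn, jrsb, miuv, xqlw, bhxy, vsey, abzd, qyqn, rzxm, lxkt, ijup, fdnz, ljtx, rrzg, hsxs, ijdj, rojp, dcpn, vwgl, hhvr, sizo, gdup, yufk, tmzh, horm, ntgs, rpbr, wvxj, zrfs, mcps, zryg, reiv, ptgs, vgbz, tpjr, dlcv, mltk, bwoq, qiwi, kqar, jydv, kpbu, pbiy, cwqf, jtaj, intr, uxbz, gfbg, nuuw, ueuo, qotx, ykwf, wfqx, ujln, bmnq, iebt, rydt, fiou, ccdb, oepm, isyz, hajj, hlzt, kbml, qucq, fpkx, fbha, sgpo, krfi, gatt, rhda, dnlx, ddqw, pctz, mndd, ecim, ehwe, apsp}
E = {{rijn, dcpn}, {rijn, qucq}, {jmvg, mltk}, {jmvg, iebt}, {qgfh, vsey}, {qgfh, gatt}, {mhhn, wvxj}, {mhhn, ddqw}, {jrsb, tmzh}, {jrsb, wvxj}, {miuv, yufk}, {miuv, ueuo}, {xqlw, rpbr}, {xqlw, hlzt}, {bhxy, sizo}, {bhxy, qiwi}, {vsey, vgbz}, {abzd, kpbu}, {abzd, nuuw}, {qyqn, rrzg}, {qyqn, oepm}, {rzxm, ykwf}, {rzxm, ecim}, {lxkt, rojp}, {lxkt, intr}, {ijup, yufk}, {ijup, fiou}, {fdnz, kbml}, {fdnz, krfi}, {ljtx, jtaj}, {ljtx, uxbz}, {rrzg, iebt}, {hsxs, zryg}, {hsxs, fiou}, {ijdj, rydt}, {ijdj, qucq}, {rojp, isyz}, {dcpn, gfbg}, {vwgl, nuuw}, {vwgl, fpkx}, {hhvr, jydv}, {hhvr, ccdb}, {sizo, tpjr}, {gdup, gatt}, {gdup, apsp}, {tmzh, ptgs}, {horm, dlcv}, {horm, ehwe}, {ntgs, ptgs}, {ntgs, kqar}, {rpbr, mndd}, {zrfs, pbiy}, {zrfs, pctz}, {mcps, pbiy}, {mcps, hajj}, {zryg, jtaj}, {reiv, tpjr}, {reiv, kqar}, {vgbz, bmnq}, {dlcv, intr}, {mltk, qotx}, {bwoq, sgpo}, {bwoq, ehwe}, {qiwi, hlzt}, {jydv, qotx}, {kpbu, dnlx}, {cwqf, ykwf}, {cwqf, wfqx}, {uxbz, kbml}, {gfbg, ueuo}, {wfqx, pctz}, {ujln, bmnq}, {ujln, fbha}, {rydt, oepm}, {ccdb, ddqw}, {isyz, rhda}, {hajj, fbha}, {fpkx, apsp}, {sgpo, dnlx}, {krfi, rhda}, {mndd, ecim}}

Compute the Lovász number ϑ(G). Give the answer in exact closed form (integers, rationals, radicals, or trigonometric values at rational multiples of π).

81*cos(pi/81)/(cos(pi/81) + 1)

Vertex fiou has 2 neighbors: ijup, hsxs.
deg(uxbz) = 2; N(uxbz) = {ljtx, kbml}.
Vertex yufk has 2 neighbors: miuv, ijup.
N(bmnq) = {vgbz, ujln}, |N(bmnq)| = 2.
2-regular, N=81; a single 81-cycle (edge-transitive).
spec(A) ≈ [2.0, 1.993986, 1.97598, 1.94609, 1.904496, 1.851448, 1.787265, 1.712334, 1.627104, 1.532089, 1.427859, 1.315043, 1.194317, 1.066409, 0.932087, 0.79216, 0.647468, 0.498882, 0.347296, 0.193622, 0.038783, -0.11629, -0.270663, -0.423408, -0.573606, -0.720355, -0.862772, -1.0, -1.131214, -1.255624, -1.372483, -1.481088, -1.580785, -1.670976, -1.751116, -1.820726, -1.879385, -1.926742, -1.962511, -1.986477, -1.998496] (distinct, 6 d.p.).
Lovász: ϑ = −81(-2*cos(pi/81))/(2+-(-1)*2*cos(pi/81)) = 81*cos(pi/81)/(cos(pi/81) + 1).
≈ 40.48476531 (to 8 d.p.).
α=40, χ(Ḡ)=41; ϑ=81*cos(pi/81)/(cos(pi/81) + 1) lies between (both strict).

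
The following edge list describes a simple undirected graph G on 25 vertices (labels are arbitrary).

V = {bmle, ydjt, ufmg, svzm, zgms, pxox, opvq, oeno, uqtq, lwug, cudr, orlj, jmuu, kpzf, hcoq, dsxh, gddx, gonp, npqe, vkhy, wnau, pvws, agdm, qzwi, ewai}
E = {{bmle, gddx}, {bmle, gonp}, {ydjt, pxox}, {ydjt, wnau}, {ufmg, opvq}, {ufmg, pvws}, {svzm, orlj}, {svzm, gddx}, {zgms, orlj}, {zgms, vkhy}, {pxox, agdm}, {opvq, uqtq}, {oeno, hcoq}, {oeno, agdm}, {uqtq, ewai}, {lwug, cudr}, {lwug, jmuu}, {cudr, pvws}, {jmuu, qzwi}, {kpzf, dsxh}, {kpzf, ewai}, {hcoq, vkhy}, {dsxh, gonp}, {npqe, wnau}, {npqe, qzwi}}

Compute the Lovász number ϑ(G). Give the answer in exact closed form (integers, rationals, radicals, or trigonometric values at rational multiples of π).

25*cos(pi/25)/(cos(pi/25) + 1)

Vertex zgms has 2 neighbors: orlj, vkhy.
N(opvq) = {ufmg, uqtq}, |N(opvq)| = 2.
N(ewai) = {uqtq, kpzf}, |N(ewai)| = 2.
N(lwug) = {cudr, jmuu}, |N(lwug)| = 2.
2-regular, N=25; a single 25-cycle (edge-transitive).
spec(A) ≈ [2.0, 1.93717, 1.75261, 1.45794, 1.07165, 0.61803, 0.12558, -0.37476, -0.85156, -1.27485, -1.61803, -1.85955, -1.98423] (distinct, 5 d.p.).
Lovász: ϑ = −25(-2*cos(pi/25))/(2+-(-1)*2*cos(pi/25)) = 25*cos(pi/25)/(cos(pi/25) + 1).
Numerically 12.45052181.
Check 12 ≤ 25*cos(pi/25)/(cos(pi/25) + 1) ≤ 13: both strict.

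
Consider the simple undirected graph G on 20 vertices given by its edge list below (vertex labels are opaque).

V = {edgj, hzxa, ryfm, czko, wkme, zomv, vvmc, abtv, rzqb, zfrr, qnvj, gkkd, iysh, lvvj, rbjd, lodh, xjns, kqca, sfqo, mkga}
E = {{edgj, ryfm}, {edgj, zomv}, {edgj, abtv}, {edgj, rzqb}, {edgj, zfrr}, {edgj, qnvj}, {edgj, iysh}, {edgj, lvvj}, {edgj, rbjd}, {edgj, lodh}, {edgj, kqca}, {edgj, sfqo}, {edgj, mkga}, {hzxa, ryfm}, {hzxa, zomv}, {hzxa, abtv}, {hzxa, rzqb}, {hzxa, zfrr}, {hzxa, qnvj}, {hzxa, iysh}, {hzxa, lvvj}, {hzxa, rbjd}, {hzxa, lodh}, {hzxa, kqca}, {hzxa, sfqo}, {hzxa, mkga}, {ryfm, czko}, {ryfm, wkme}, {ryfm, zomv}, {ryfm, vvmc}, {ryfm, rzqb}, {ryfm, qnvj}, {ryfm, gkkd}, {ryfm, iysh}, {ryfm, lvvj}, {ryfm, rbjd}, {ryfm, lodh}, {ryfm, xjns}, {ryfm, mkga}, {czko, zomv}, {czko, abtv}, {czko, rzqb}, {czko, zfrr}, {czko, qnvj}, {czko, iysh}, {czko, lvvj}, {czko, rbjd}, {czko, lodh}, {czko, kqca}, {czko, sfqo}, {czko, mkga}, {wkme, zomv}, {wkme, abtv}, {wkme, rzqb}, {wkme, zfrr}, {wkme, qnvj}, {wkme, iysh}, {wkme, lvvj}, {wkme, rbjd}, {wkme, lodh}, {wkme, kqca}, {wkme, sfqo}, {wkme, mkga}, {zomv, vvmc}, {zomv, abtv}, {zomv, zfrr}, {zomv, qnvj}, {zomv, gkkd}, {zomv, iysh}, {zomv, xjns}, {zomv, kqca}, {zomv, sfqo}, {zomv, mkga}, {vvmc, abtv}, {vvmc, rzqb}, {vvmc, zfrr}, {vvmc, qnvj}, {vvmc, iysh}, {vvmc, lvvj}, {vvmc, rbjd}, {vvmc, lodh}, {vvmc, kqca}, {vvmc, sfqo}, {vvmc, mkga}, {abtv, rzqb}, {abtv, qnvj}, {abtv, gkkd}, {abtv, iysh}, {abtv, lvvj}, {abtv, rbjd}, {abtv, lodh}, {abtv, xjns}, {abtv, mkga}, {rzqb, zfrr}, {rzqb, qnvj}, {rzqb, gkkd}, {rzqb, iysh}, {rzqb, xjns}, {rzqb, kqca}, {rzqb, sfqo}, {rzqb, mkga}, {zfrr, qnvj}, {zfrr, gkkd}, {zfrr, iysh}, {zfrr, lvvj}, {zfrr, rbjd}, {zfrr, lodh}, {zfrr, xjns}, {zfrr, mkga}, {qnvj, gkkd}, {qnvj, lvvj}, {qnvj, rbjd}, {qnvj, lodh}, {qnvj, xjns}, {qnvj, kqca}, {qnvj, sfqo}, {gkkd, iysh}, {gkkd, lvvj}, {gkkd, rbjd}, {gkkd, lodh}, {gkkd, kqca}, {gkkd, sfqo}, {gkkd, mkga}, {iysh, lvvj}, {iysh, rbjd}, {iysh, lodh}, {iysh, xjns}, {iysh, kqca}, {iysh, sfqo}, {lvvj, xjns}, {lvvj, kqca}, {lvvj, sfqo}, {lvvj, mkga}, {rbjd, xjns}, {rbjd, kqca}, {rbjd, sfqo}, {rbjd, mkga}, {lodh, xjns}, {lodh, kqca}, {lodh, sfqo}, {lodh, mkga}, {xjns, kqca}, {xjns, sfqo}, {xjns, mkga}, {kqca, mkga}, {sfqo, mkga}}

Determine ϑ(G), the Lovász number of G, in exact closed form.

7

Vertex gkkd has 13 neighbors: ryfm, zomv, abtv, rzqb, zfrr, qnvj, iysh, lvvj, rbjd, lodh, kqca, sfqo, mkga.
Vertex sfqo has 15 neighbors: edgj, hzxa, czko, wkme, zomv, vvmc, rzqb, qnvj, gkkd, iysh, lvvj, rbjd, lodh, xjns, mkga.
Vertex hzxa has 13 neighbors: ryfm, zomv, abtv, rzqb, zfrr, qnvj, iysh, lvvj, rbjd, lodh, kqca, sfqo, mkga.
Vertex edgj has 13 neighbors: ryfm, zomv, abtv, rzqb, zfrr, qnvj, iysh, lvvj, rbjd, lodh, kqca, sfqo, mkga.
K_{7,5,5,3} (perfect); ϑ(G) = α(G) = max{7,5,5,3} = 7.
= 7.0000… (decimal).
α=7, χ(Ḡ)=7; ϑ=7 lies between (collapsed).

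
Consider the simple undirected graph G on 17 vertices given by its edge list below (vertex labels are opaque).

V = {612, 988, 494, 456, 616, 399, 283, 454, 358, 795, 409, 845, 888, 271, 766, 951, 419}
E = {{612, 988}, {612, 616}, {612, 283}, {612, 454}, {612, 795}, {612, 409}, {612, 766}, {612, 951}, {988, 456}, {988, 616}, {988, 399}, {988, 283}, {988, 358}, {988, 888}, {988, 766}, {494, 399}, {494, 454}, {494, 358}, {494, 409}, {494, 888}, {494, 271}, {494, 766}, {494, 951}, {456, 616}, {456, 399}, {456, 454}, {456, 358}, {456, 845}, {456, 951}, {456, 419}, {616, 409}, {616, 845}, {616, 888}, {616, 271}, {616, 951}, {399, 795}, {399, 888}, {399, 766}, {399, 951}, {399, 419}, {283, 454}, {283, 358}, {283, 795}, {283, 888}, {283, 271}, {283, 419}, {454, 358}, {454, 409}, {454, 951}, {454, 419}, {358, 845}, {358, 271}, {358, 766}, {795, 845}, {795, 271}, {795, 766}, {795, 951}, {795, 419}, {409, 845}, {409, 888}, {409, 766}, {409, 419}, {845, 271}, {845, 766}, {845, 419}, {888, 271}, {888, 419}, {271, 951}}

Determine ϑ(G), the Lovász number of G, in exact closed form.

N(616) = {612, 988, 456, 409, 845, 888, 271, 951}, |N(616)| = 8.
N(888) = {988, 494, 616, 399, 283, 409, 271, 419}, |N(888)| = 8.
N(454) = {612, 494, 456, 283, 358, 409, 951, 419}, |N(454)| = 8.
deg(399) = 8; N(399) = {988, 494, 456, 795, 888, 766, 951, 419}.
Regular of degree 8 on 17 vertices: Paley(17): SR with (k,λ,μ)=(8,3,4).
The 3 distinct eigenvalues: [8.0, 1.562, -2.562].
Lovász: ϑ = −17(-sqrt(17)/2 - 1/2)/(8+-(-sqrt(17)/2 - 1/2)) = sqrt(17).
≈ 4.1231 (to 4 d.p.).

sqrt(17)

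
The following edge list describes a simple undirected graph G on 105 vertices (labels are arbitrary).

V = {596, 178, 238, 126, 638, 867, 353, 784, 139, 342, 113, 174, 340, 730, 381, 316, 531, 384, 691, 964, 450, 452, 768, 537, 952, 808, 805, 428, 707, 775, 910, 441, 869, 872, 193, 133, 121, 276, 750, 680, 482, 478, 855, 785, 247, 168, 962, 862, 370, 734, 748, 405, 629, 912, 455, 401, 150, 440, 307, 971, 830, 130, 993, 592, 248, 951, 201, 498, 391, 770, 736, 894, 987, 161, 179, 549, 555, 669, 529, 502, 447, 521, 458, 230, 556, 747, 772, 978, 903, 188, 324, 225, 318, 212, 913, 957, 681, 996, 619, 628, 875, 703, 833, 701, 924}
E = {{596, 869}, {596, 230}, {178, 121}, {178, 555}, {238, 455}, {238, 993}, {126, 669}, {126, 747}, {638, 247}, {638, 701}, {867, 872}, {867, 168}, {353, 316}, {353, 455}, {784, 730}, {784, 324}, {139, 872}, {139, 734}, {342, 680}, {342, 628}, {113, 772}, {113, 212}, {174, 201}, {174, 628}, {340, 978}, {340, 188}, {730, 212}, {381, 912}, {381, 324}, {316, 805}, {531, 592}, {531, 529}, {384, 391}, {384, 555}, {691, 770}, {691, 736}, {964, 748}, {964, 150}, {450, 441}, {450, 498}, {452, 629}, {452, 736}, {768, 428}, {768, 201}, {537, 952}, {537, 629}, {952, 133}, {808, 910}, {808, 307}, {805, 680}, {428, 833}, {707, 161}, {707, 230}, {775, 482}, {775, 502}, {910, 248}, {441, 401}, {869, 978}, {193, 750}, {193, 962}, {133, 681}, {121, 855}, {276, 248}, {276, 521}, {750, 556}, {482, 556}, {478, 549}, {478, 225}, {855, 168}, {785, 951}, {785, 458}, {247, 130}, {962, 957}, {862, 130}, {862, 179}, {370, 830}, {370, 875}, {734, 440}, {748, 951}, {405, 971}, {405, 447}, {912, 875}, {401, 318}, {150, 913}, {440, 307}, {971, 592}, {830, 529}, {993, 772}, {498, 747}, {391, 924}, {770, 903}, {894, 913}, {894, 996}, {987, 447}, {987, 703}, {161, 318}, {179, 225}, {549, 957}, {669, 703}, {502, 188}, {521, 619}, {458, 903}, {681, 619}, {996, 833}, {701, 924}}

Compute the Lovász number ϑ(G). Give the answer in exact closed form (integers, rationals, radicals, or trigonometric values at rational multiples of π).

Vertex 537 has 2 neighbors: 952, 629.
deg(903) = 2; N(903) = {770, 458}.
Vertex 316 has 2 neighbors: 353, 805.
Vertex 391 has 2 neighbors: 384, 924.
G on 105 vertices is 2-regular; the odd cycle C_{105}.
A has 53 distinct eigenvalues ≈ [2.0, 1.9964, 1.9857, 1.9679, 1.943, 1.9111, 1.8725, 1.8271, 1.7752, 1.7169, 1.6525, 1.5821, 1.5061, 1.4248, 1.3383, 1.247, 1.1512, 1.0514, 0.9477, 0.8407, 0.7307, 0.618, 0.5032, 0.3865, 0.2685, 0.1495, 0.0299, -0.0897, -0.2091, -0.3276, -0.445, -0.5609, -0.6747, -0.7861, -0.8946, -1.0, -1.1018, -1.1996, -1.2932, -1.3821, -1.4661, -1.5448, -1.618, -1.6854, -1.7468, -1.8019, -1.8506, -1.8927, -1.9279, -1.9563, -1.9777, -1.9919, -1.9991].
Lovász: ϑ = −105(-2*cos(pi/105))/(2+-(-1)*2*cos(pi/105)) = 105*cos(pi/105)/(cos(pi/105) + 1).
Numerically 52.48825.
Check 52 ≤ 105*cos(pi/105)/(cos(pi/105) + 1) ≤ 53: both strict.

105*cos(pi/105)/(cos(pi/105) + 1)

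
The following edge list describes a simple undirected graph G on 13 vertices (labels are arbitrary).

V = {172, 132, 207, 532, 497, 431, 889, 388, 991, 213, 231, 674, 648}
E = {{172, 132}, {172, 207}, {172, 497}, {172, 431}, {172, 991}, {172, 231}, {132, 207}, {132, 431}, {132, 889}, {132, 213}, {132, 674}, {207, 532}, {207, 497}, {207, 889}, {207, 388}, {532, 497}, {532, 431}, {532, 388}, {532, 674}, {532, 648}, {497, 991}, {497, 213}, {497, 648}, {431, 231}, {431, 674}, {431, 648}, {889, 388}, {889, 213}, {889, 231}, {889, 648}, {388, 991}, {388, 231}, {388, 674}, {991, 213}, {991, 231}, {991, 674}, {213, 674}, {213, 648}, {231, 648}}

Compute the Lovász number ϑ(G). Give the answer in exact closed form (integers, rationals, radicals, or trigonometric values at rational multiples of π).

sqrt(13)

N(532) = {207, 497, 431, 388, 674, 648}, |N(532)| = 6.
N(674) = {132, 532, 431, 388, 991, 213}, |N(674)| = 6.
N(889) = {132, 207, 388, 213, 231, 648}, |N(889)| = 6.
deg(991) = 6; N(991) = {172, 497, 388, 213, 231, 674}.
Regular of degree 6 on 13 vertices: SR(13,6,2,3) — a Paley graph.
spec(A) ≈ [6.0, 1.30278, -2.30278] (distinct, 5 d.p.).
With N=13: ϑ(G) = 13·(-(-sqrt(13)/2 - 1/2))/(6−(-sqrt(13)/2 - 1/2)) = sqrt(13).
= 3.6056… (decimal).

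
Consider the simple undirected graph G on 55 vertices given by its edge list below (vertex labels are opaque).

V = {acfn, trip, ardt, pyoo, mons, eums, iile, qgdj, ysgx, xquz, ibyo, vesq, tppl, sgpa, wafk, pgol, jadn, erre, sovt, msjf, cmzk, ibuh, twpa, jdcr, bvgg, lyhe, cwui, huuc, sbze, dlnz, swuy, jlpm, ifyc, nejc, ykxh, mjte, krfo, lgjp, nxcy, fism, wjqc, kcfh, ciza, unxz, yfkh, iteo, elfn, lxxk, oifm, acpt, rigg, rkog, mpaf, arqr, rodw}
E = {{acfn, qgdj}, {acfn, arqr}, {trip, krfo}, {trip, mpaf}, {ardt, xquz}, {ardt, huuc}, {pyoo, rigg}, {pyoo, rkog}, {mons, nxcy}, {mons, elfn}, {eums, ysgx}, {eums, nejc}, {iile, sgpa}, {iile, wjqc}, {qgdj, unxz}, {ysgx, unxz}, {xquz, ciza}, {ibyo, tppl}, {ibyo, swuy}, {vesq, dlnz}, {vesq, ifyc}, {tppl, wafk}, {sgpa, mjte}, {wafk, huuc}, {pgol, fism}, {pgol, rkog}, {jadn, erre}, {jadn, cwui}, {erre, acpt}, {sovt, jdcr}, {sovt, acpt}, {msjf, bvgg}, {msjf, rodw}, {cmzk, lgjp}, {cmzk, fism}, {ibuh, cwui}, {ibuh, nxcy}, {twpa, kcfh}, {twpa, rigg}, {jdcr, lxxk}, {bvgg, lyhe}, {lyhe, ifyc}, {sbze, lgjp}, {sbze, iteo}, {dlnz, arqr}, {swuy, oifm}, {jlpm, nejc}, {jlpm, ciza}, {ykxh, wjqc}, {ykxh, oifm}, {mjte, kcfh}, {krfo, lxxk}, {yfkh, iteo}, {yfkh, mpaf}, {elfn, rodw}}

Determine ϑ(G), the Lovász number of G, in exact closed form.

55*cos(pi/55)/(cos(pi/55) + 1)

N(tppl) = {ibyo, wafk}, |N(tppl)| = 2.
Vertex jlpm has 2 neighbors: nejc, ciza.
Vertex sovt has 2 neighbors: jdcr, acpt.
deg(trip) = 2; N(trip) = {krfo, mpaf}.
deg(v) = 2 for all v (|V|=55); the odd cycle C_{55}.
A has 28 distinct eigenvalues ≈ [2.0, 1.98696, 1.94802, 1.88369, 1.7948, 1.68251, 1.54828, 1.39388, 1.2213, 1.03279, 0.83083, 0.61803, 0.39718, 0.17115, -0.05711, -0.28463, -0.50844, -0.72562, -0.93333, -1.12889, -1.30972, -1.47348, -1.61803, -1.74149, -1.84225, -1.91899, -1.97071, -1.99674].
λ_max=2, λ_min=-2*cos(pi/55); ϑ = −55·λ_min/(λ_max−λ_min) = 55*cos(pi/55)/(cos(pi/55) + 1).
Numerically 27.477556878.
Lovász sandwich 27 ≤ 55*cos(pi/55)/(cos(pi/55) + 1) ≤ 28: both strict.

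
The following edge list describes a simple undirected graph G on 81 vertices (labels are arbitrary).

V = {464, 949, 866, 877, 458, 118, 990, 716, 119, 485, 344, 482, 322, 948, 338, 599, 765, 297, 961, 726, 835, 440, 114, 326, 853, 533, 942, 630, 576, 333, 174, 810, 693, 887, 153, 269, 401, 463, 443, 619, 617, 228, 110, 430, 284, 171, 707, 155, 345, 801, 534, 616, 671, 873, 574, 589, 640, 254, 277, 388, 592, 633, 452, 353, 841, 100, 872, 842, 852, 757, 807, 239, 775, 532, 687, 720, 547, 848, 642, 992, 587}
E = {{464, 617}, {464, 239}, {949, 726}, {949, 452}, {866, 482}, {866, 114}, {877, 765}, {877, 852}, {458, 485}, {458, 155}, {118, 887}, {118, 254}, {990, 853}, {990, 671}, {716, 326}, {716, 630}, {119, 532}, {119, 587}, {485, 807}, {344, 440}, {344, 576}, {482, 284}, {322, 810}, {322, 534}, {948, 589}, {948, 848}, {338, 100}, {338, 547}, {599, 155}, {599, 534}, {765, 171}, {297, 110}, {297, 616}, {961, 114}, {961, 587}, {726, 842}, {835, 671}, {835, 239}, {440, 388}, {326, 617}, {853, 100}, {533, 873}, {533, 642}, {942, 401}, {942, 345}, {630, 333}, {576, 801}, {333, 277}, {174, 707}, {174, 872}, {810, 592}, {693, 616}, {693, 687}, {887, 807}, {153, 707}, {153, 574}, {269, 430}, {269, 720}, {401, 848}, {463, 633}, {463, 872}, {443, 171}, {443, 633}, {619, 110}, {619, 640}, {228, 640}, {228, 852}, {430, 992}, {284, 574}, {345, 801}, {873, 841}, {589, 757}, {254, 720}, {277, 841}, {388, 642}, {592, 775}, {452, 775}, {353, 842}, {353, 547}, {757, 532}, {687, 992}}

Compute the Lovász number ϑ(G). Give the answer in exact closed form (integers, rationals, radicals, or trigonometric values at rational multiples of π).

N(326) = {716, 617}, |N(326)| = 2.
deg(720) = 2; N(720) = {269, 254}.
Vertex 848 has 2 neighbors: 948, 401.
deg(801) = 2; N(801) = {576, 345}.
Regular of degree 2 on 81 vertices: a single 81-cycle (edge-transitive).
spec(A) ≈ [2.0, 1.99399, 1.97598, 1.94609, 1.9045, 1.85145, 1.78727, 1.71233, 1.6271, 1.53209, 1.42786, 1.31504, 1.19432, 1.06641, 0.93209, 0.79216, 0.64747, 0.49888, 0.3473, 0.19362, 0.03878, -0.11629, -0.27066, -0.42341, -0.57361, -0.72036, -0.86277, -1.0, -1.13121, -1.25562, -1.37248, -1.48109, -1.58079, -1.67098, -1.75112, -1.82073, -1.87939, -1.92674, -1.96251, -1.98648, -1.9985] (distinct, 5 d.p.).
With N=81: ϑ(G) = 81·(-(-1)*2*cos(pi/81))/(2−(-2*cos(pi/81))) = 81*cos(pi/81)/(cos(pi/81) + 1).
Numerically 40.48477.
Check 40 ≤ 81*cos(pi/81)/(cos(pi/81) + 1) ≤ 41: both strict.

81*cos(pi/81)/(cos(pi/81) + 1)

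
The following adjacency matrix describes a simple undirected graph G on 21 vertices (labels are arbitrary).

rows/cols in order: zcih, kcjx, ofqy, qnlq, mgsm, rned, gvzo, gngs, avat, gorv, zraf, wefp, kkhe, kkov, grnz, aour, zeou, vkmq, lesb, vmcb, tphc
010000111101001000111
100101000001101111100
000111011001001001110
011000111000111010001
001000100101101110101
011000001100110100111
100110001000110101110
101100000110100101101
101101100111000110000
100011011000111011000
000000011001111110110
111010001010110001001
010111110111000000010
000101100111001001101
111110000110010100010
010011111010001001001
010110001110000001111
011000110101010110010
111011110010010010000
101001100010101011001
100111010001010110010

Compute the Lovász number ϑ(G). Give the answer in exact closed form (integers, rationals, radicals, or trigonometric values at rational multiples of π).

6

N(ofqy) = {qnlq, mgsm, rned, gngs, avat, wefp, grnz, vkmq, lesb, vmcb}, |N(ofqy)| = 10.
N(vkmq) = {kcjx, ofqy, gvzo, gngs, gorv, wefp, kkov, aour, zeou, vmcb}, |N(vkmq)| = 10.
N(vmcb) = {zcih, ofqy, rned, gvzo, zraf, kkhe, grnz, zeou, vkmq, tphc}, |N(vmcb)| = 10.
N(avat) = {zcih, ofqy, qnlq, rned, gvzo, gorv, zraf, wefp, aour, zeou}, |N(avat)| = 10.
G on 21 vertices is 10-regular; this is K(7,2), the Kneser graph.
A has 3 distinct eigenvalues ≈ [10.0, 1.0, -4.0].
With N=21: ϑ(G) = 21·(-1*(-4))/(10−(-4)) = 6.
= 6.000000000… (decimal).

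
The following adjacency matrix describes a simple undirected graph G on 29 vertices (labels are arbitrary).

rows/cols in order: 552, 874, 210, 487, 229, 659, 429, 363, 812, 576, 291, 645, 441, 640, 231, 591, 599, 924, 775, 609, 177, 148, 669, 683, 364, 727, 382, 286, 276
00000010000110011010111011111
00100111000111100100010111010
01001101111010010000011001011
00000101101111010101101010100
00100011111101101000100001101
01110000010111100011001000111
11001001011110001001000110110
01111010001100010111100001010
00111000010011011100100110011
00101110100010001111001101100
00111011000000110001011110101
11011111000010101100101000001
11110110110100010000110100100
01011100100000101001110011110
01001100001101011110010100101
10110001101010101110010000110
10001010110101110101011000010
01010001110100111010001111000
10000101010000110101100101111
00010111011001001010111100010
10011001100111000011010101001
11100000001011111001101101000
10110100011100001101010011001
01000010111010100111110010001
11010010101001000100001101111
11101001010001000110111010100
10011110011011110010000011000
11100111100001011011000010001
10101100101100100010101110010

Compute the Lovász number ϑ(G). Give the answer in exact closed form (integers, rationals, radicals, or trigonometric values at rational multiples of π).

N(645) = {552, 874, 487, 229, 659, 429, 363, 441, 231, 599, 924, 177, 669, 276}, |N(645)| = 14.
N(148) = {552, 874, 210, 291, 441, 640, 231, 591, 599, 609, 177, 669, 683, 727}, |N(148)| = 14.
deg(286) = 14; N(286) = {552, 874, 210, 659, 429, 363, 812, 640, 591, 599, 775, 609, 364, 276}.
deg(231) = 14; N(231) = {874, 229, 659, 291, 645, 640, 591, 599, 924, 775, 148, 683, 382, 276}.
G on 29 vertices is 14-regular; SR(29,14,6,7) — a Paley graph.
spec(A) ≈ [14.0, 2.192582, -3.192582] (distinct, 6 d.p.).
With N=29: ϑ(G) = 29·(-(-sqrt(29)/2 - 1/2))/(14−(-sqrt(29)/2 - 1/2)) = sqrt(29).
ϑ(G) ≈ 5.3852.

sqrt(29)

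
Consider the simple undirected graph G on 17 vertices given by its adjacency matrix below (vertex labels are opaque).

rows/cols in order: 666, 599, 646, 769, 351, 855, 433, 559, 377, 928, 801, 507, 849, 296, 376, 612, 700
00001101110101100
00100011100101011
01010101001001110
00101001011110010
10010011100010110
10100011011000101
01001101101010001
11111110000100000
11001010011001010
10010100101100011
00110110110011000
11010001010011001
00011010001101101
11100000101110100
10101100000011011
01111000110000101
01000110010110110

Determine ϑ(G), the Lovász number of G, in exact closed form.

sqrt(17)

Vertex 376 has 8 neighbors: 666, 646, 351, 855, 849, 296, 612, 700.
deg(377) = 8; N(377) = {666, 599, 351, 433, 928, 801, 296, 612}.
N(646) = {599, 769, 855, 559, 801, 296, 376, 612}, |N(646)| = 8.
Vertex 433 has 8 neighbors: 599, 351, 855, 559, 377, 801, 849, 700.
17-vertex 8-regular graph: Paley(17): SR with (k,λ,μ)=(8,3,4).
The 3 distinct eigenvalues: [8.0, 1.562, -2.562].
Lovász (edge-transitive): ϑ = −17·(-sqrt(17)/2 - 1/2)/((8)−(-sqrt(17)/2 - 1/2)) = sqrt(17).
≈ 4.123105626 (to 9 d.p.).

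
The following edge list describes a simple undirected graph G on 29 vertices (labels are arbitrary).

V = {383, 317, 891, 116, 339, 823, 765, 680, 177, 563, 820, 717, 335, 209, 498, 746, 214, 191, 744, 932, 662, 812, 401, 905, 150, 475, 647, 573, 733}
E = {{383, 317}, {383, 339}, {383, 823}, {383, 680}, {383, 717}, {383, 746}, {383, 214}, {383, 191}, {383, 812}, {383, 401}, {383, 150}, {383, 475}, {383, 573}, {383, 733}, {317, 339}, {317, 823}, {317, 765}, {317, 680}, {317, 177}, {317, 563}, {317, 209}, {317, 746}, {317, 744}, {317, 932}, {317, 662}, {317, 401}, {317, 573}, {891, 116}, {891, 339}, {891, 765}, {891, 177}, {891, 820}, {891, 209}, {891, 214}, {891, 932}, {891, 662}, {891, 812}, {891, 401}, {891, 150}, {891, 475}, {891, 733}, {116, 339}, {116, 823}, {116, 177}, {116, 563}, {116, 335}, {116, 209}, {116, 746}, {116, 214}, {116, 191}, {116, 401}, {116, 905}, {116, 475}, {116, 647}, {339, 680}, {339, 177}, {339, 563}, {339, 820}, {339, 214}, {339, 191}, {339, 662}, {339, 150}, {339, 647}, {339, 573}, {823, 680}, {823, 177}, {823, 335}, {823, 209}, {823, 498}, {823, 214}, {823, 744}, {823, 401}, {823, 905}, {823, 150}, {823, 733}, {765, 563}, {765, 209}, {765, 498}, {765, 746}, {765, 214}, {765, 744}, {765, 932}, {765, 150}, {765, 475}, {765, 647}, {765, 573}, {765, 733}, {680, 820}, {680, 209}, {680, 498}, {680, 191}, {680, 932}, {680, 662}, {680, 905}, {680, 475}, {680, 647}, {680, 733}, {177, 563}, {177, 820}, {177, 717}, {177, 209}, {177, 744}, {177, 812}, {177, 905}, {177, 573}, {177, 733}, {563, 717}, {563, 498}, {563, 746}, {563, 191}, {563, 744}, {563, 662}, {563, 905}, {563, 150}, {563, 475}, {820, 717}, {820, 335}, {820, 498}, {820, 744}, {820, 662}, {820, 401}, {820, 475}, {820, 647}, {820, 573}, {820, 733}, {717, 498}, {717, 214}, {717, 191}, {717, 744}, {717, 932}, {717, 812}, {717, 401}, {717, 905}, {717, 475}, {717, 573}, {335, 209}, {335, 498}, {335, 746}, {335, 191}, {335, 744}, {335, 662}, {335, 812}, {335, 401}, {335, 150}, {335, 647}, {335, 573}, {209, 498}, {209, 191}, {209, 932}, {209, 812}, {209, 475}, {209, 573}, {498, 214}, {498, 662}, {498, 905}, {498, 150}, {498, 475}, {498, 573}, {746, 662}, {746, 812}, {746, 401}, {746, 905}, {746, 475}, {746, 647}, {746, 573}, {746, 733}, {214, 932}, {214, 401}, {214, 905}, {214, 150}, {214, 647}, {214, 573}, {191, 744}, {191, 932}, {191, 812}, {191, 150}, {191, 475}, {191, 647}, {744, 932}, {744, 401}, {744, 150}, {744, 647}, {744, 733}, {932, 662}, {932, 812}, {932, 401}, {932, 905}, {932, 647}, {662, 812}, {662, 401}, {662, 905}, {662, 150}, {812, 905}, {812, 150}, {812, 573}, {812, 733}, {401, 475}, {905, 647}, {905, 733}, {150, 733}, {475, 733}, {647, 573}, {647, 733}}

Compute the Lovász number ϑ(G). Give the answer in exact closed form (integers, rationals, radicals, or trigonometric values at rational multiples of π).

deg(339) = 14; N(339) = {383, 317, 891, 116, 680, 177, 563, 820, 214, 191, 662, 150, 647, 573}.
deg(475) = 14; N(475) = {383, 891, 116, 765, 680, 563, 820, 717, 209, 498, 746, 191, 401, 733}.
Vertex 177 has 14 neighbors: 317, 891, 116, 339, 823, 563, 820, 717, 209, 744, 812, 905, 573, 733.
deg(905) = 14; N(905) = {116, 823, 680, 177, 563, 717, 498, 746, 214, 932, 662, 812, 647, 733}.
29-vertex 14-regular graph: Paley(29): SR with (k,λ,μ)=(14,6,7).
Distinct eigenvalues (to 6 d.p.): [14.0, 2.192582, -3.192582].
Lovász (edge-transitive): ϑ = −29·(-sqrt(29)/2 - 1/2)/((14)−(-sqrt(29)/2 - 1/2)) = sqrt(29).
Numerically 5.385164807.

sqrt(29)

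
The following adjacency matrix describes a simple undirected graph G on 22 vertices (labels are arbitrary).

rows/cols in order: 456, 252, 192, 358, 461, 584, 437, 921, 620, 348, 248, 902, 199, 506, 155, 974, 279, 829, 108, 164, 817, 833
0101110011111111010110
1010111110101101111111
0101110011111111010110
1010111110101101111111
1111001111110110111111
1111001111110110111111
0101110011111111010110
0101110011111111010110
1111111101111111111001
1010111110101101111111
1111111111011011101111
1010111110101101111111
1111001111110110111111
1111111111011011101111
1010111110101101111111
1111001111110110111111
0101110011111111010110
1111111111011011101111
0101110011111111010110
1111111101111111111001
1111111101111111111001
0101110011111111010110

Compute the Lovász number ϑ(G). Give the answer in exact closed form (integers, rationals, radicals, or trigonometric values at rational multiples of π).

deg(902) = 17; N(902) = {456, 192, 461, 584, 437, 921, 620, 248, 199, 506, 974, 279, 829, 108, 164, 817, 833}.
N(829) = {456, 252, 192, 358, 461, 584, 437, 921, 620, 348, 902, 199, 155, 974, 279, 108, 164, 817, 833}, |N(829)| = 19.
deg(279) = 15; N(279) = {252, 358, 461, 584, 620, 348, 248, 902, 199, 506, 155, 974, 829, 164, 817}.
N(506) = {456, 252, 192, 358, 461, 584, 437, 921, 620, 348, 902, 199, 155, 974, 279, 108, 164, 817, 833}, |N(506)| = 19.
Complete multipartite on [7, 5, 4, 3, 3]: sandwich collapses at ϑ=7.
= 7.000000… (decimal).
Check 7 ≤ 7 ≤ 7: collapsed.

7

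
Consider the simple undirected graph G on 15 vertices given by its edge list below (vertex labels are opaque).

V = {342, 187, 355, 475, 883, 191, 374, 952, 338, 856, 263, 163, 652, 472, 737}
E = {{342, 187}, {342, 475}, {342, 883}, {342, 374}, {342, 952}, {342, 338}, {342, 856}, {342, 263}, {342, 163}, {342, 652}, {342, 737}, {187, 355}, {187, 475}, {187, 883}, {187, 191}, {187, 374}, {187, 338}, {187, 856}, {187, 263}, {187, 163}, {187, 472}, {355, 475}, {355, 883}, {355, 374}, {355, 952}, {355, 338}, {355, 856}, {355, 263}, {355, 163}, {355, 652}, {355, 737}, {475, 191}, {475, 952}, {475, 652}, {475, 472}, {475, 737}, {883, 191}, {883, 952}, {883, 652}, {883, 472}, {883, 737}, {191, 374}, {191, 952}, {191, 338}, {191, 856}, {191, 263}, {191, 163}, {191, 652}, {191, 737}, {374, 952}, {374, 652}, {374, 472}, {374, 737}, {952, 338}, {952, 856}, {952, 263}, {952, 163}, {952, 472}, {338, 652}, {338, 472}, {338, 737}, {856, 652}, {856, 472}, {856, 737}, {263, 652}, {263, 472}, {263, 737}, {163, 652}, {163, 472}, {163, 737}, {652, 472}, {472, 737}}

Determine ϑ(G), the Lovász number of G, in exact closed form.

N(374) = {342, 187, 355, 191, 952, 652, 472, 737}, |N(374)| = 8.
deg(472) = 11; N(472) = {187, 475, 883, 374, 952, 338, 856, 263, 163, 652, 737}.
deg(883) = 8; N(883) = {342, 187, 355, 191, 952, 652, 472, 737}.
Vertex 263 has 8 neighbors: 342, 187, 355, 191, 952, 652, 472, 737.
3 parts of sizes [7, 4, 4]; α(G) = 7 = ϑ (perfect).
ϑ(G) ≈ 7.0000.
α=7, χ(Ḡ)=7; ϑ=7 lies between (collapsed).

7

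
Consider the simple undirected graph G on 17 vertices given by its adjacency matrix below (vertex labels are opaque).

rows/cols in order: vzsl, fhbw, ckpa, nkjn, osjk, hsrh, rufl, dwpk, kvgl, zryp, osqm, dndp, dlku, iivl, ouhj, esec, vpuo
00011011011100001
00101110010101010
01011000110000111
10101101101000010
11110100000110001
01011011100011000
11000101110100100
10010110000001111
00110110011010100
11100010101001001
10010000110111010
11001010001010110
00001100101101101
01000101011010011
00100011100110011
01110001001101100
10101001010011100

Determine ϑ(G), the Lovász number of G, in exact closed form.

N(rufl) = {vzsl, fhbw, hsrh, dwpk, kvgl, zryp, dndp, ouhj}, |N(rufl)| = 8.
N(nkjn) = {vzsl, ckpa, osjk, hsrh, dwpk, kvgl, osqm, esec}, |N(nkjn)| = 8.
Vertex kvgl has 8 neighbors: ckpa, nkjn, hsrh, rufl, zryp, osqm, dlku, ouhj.
N(osjk) = {vzsl, fhbw, ckpa, nkjn, hsrh, dndp, dlku, vpuo}, |N(osjk)| = 8.
Regular of degree 8 on 17 vertices: strongly regular (17,8,3,4).
A has 3 distinct eigenvalues ≈ [8.0, 1.561553, -2.561553].
With N=17: ϑ(G) = 17·(-(-sqrt(17)/2 - 1/2))/(8−(-sqrt(17)/2 - 1/2)) = sqrt(17).
ϑ(G) ≈ 4.1231056.

sqrt(17)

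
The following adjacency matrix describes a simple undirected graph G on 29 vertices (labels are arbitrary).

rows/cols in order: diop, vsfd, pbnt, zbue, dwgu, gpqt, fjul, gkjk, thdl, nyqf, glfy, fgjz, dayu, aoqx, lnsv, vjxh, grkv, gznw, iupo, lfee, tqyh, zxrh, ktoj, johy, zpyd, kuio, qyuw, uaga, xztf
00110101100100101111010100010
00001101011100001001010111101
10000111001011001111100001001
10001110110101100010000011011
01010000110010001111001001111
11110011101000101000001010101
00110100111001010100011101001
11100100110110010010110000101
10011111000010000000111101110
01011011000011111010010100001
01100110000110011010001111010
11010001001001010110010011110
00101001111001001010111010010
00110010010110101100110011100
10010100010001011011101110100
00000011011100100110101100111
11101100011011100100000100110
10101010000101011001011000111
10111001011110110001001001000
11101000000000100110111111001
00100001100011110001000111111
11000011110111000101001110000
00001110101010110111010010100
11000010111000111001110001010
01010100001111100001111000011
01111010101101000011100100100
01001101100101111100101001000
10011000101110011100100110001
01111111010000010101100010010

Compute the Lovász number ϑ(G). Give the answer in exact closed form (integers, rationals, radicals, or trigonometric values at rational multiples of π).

sqrt(29)

deg(nyqf) = 14; N(nyqf) = {vsfd, zbue, dwgu, fjul, gkjk, dayu, aoqx, lnsv, vjxh, grkv, iupo, zxrh, johy, xztf}.
Vertex vjxh has 14 neighbors: fjul, gkjk, nyqf, glfy, fgjz, lnsv, gznw, iupo, tqyh, ktoj, johy, qyuw, uaga, xztf.
Vertex lnsv has 14 neighbors: diop, zbue, gpqt, nyqf, aoqx, vjxh, grkv, iupo, lfee, tqyh, ktoj, johy, zpyd, qyuw.
deg(johy) = 14; N(johy) = {diop, vsfd, fjul, thdl, nyqf, glfy, lnsv, vjxh, grkv, lfee, tqyh, zxrh, kuio, uaga}.
Regular of degree 14 on 29 vertices: SR(29,14,6,7) — a Paley graph.
Distinct eigenvalues (to 6 d.p.): [14.0, 2.192582, -3.192582].
Lovász: ϑ = −29(-sqrt(29)/2 - 1/2)/(14+-(-sqrt(29)/2 - 1/2)) = sqrt(29).
= 5.385164807… (decimal).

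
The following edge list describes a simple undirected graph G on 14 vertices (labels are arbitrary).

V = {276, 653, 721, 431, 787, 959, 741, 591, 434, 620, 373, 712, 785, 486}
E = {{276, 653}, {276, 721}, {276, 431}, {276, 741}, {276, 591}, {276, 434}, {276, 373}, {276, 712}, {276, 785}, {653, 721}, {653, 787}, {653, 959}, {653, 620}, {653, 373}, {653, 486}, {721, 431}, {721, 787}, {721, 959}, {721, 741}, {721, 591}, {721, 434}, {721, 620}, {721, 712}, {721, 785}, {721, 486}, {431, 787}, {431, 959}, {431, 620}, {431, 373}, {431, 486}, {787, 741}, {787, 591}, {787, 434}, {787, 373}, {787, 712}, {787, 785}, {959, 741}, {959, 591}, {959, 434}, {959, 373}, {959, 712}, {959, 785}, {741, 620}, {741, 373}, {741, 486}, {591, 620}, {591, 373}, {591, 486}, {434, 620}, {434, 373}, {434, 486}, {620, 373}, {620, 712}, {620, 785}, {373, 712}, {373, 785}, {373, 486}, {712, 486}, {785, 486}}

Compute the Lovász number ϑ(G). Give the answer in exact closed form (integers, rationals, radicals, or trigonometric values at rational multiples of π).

N(785) = {276, 721, 787, 959, 620, 373, 486}, |N(785)| = 7.
deg(486) = 9; N(486) = {653, 721, 431, 741, 591, 434, 373, 712, 785}.
Vertex 721 has 12 neighbors: 276, 653, 431, 787, 959, 741, 591, 434, 620, 712, 785, 486.
deg(276) = 9; N(276) = {653, 721, 431, 741, 591, 434, 373, 712, 785}.
Complete 3-partite, parts [7, 5, 2]: perfect, ϑ = α = 7.
Numerically 7.0000000.
Sandwich: α(G)=7 ≤ ϑ(G)=7 ≤ χ(Ḡ)=7 (collapsed).

7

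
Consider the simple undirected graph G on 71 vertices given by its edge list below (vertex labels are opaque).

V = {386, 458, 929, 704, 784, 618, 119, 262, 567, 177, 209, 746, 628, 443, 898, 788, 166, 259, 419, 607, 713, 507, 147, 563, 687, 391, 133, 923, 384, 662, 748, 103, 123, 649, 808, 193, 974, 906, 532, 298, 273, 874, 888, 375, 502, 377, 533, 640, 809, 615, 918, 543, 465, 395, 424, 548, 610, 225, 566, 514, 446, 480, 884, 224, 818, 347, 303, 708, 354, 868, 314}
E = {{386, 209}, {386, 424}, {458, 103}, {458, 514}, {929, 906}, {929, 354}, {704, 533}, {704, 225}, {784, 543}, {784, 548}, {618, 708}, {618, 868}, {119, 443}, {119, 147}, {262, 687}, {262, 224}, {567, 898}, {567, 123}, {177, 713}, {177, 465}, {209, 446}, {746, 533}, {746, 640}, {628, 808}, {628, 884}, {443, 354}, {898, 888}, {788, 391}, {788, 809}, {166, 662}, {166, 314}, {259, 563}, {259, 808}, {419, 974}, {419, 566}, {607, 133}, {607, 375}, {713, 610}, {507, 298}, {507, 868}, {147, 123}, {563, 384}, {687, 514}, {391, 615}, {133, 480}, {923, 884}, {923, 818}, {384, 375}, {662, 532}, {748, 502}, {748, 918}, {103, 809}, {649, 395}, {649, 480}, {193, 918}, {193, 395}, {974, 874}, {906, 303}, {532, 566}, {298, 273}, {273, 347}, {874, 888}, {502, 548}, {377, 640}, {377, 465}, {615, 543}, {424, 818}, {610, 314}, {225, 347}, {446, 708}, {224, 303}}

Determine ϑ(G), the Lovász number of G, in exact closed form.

Vertex 507 has 2 neighbors: 298, 868.
Vertex 868 has 2 neighbors: 618, 507.
Vertex 888 has 2 neighbors: 898, 874.
N(533) = {704, 746}, |N(533)| = 2.
2-regular, N=71; a single 71-cycle (edge-transitive).
The 36 distinct eigenvalues: [2.0, 1.99217, 1.96876, 1.92993, 1.876, 1.80739, 1.72463, 1.62837, 1.51937, 1.39848, 1.26665, 1.1249, 0.97435, 0.81617, 0.6516, 0.48194, 0.3085, 0.13265, -0.04424, -0.22079, -0.3956, -0.56732, -0.7346, -0.89613, -1.05065, -1.19694, -1.33387, -1.46036, -1.57542, -1.67814, -1.76774, -1.8435, -1.90483, -1.95125, -1.98241, -1.99804].
Lovász: ϑ = −71(-2*cos(pi/71))/(2+-(-1)*2*cos(pi/71)) = 71*cos(pi/71)/(cos(pi/71) + 1).
= 35.4826183… (decimal).
Check 35 ≤ 71*cos(pi/71)/(cos(pi/71) + 1) ≤ 36: both strict.

71*cos(pi/71)/(cos(pi/71) + 1)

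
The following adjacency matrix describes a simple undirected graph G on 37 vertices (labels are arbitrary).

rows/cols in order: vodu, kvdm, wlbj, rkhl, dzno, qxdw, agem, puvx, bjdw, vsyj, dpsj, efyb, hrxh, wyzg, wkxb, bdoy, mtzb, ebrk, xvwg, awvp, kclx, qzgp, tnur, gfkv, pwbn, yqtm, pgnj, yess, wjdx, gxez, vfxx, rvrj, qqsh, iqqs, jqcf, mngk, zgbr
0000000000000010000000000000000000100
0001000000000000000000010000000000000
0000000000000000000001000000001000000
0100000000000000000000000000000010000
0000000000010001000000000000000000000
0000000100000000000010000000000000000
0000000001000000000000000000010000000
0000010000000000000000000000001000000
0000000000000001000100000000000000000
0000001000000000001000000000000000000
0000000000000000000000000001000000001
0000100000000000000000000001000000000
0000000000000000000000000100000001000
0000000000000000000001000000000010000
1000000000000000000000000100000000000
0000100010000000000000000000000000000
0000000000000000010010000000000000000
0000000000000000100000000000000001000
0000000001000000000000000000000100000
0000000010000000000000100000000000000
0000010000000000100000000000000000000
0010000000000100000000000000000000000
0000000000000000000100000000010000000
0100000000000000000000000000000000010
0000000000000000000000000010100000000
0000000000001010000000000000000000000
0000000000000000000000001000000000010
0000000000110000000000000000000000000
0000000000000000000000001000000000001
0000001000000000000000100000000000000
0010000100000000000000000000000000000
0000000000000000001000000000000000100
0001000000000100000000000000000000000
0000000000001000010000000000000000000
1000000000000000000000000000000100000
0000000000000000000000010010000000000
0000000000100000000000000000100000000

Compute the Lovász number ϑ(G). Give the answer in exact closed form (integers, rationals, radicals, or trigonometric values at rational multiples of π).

37*cos(pi/37)/(cos(pi/37) + 1)

deg(qzgp) = 2; N(qzgp) = {wlbj, wyzg}.
deg(qxdw) = 2; N(qxdw) = {puvx, kclx}.
N(agem) = {vsyj, gxez}, |N(agem)| = 2.
N(iqqs) = {hrxh, ebrk}, |N(iqqs)| = 2.
Every vertex has degree 2 (N=37); the odd cycle C_{37}.
A has 19 distinct eigenvalues ≈ [2.0, 1.971, 1.886, 1.746, 1.556, 1.321, 1.049, 0.746, 0.421, 0.085, -0.254, -0.586, -0.9, -1.189, -1.444, -1.657, -1.822, -1.935, -1.993].
Lovász: ϑ = −37(-2*cos(pi/37))/(2+-(-1)*2*cos(pi/37)) = 37*cos(pi/37)/(cos(pi/37) + 1).
≈ 18.46661664 (to 8 d.p.).
Sandwich: α(G)=18 ≤ ϑ(G)=37*cos(pi/37)/(cos(pi/37) + 1) ≤ χ(Ḡ)=19 (both strict).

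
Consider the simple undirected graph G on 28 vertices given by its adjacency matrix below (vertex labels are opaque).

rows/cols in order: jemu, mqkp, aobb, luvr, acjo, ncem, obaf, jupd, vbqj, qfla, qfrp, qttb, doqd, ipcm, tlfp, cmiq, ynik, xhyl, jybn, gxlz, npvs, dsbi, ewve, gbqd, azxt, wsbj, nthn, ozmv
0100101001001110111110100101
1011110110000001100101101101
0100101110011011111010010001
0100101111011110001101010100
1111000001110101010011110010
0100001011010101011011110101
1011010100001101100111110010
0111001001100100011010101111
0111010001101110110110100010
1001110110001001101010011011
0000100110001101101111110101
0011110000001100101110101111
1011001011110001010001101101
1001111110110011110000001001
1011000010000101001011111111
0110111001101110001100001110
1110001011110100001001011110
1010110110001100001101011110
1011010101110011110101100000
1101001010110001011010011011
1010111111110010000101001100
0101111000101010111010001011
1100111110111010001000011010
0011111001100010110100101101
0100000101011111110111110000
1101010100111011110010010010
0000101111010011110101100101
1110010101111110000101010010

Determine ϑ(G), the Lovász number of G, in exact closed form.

7

deg(jupd) = 15; N(jupd) = {mqkp, aobb, luvr, obaf, qfla, qfrp, ipcm, xhyl, jybn, npvs, ewve, azxt, wsbj, nthn, ozmv}.
deg(gxlz) = 15; N(gxlz) = {jemu, mqkp, luvr, obaf, vbqj, qfrp, qttb, cmiq, xhyl, jybn, npvs, gbqd, azxt, nthn, ozmv}.
N(azxt) = {mqkp, jupd, qfla, qttb, doqd, ipcm, tlfp, cmiq, ynik, xhyl, gxlz, npvs, dsbi, ewve, gbqd}, |N(azxt)| = 15.
Vertex vbqj has 15 neighbors: mqkp, aobb, luvr, ncem, qfla, qfrp, doqd, ipcm, tlfp, ynik, xhyl, gxlz, npvs, ewve, nthn.
deg(v) = 15 for all v (|V|=28); Kneser-type, 2-subsets of [8].
Distinct eigenvalues (to 6 d.p.): [15.0, 1.0, -5.0].
Lovász: ϑ = −28(-5)/(15+-1*(-5)) = 7.
≈ 7.0000000 (to 7 d.p.).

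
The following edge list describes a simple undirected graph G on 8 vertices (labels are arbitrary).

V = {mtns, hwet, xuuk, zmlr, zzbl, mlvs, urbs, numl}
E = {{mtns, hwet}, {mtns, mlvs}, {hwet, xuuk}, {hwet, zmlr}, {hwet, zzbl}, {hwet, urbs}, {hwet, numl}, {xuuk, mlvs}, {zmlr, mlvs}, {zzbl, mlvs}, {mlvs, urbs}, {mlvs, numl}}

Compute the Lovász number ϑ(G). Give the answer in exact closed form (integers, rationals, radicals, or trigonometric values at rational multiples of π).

Vertex urbs has 2 neighbors: hwet, mlvs.
Vertex mlvs has 6 neighbors: mtns, xuuk, zmlr, zzbl, urbs, numl.
Vertex hwet has 6 neighbors: mtns, xuuk, zmlr, zzbl, urbs, numl.
deg(xuuk) = 2; N(xuuk) = {hwet, mlvs}.
Complete 2-partite, parts [6, 2]: perfect, ϑ = α = 6.
ϑ(G) ≈ 6.000000000.
α=6, χ(Ḡ)=6; ϑ=6 lies between (collapsed).

6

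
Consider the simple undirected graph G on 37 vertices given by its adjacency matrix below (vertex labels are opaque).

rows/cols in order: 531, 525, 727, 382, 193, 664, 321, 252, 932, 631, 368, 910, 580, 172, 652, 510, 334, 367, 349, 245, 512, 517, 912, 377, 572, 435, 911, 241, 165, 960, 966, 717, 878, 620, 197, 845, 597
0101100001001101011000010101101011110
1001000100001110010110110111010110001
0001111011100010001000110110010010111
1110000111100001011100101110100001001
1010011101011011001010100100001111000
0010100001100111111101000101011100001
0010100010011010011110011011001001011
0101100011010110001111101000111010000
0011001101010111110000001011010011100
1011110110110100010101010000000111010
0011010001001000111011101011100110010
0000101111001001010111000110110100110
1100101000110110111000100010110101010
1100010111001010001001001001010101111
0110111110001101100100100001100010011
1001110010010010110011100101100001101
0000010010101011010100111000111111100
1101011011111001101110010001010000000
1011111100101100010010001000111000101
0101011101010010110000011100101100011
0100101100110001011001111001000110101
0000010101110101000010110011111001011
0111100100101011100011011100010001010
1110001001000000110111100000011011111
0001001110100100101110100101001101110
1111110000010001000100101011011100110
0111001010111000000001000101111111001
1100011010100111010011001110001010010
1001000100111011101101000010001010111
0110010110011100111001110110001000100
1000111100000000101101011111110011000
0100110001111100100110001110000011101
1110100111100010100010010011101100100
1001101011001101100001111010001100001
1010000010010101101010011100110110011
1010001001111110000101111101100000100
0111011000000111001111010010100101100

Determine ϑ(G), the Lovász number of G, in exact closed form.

sqrt(37)

N(960) = {525, 727, 664, 252, 932, 910, 580, 172, 334, 367, 349, 517, 912, 377, 435, 911, 966, 197}, |N(960)| = 18.
deg(517) = 18; N(517) = {664, 252, 631, 368, 910, 172, 510, 512, 912, 377, 911, 241, 165, 960, 966, 620, 845, 597}.
N(727) = {382, 193, 664, 321, 932, 631, 368, 652, 349, 912, 377, 435, 911, 960, 878, 197, 845, 597}, |N(727)| = 18.
Vertex 172 has 18 neighbors: 531, 525, 664, 252, 932, 631, 580, 652, 349, 517, 572, 241, 960, 717, 620, 197, 845, 597.
37-vertex 18-regular graph: strongly regular (37,18,8,9).
spec(A) ≈ [18.0, 2.54138, -3.54138] (distinct, 5 d.p.).
With N=37: ϑ(G) = 37·(-(-sqrt(37)/2 - 1/2))/(18−(-sqrt(37)/2 - 1/2)) = sqrt(37).
≈ 6.0828 (to 4 d.p.).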